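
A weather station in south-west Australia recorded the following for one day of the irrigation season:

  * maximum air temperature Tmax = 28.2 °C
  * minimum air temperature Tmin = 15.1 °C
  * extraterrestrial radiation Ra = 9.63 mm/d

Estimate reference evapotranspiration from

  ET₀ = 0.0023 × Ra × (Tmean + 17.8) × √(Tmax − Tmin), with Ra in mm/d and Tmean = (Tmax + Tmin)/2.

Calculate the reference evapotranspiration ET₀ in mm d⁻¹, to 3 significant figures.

Tmean = (28.2 + 15.1)/2 = 21.65 °C
ET₀ = 0.0023 × 9.63 × (21.65 + 17.8) × √13.1 = 0.0023 × 9.63 × 39.45 × 3.6194 = 3.1626 mm/d

3.16 mm d⁻¹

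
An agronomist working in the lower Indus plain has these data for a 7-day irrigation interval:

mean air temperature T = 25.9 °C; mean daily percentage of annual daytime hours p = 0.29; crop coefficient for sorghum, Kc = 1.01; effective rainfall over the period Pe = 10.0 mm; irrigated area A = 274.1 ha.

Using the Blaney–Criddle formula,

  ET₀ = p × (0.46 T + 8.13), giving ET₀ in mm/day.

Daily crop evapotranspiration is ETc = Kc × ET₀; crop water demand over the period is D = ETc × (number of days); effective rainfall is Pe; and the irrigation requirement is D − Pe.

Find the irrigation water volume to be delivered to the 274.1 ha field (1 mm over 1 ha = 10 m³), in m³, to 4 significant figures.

ET₀ = 0.29 × (0.46 × 25.9 + 8.13) = 0.29 × 20.044 = 5.8128 mm/d
ETc = Kc × ET₀ = 1.01 × 5.8128 = 5.8709 mm/d
Crop demand D = ETc × 7 d = 5.8709 × 7 = 41.096 mm
D − Pe = 41.096 − 10.0 = 31.096 mm
Volume = 31.096 mm × 274.1 ha × 10 = 85234.1 m³

85230 m³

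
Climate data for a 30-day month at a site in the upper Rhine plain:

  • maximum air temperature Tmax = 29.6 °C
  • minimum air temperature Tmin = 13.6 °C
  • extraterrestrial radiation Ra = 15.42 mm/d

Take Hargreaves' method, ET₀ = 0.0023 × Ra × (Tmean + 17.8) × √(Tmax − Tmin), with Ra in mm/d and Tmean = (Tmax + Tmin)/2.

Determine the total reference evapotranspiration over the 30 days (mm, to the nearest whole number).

Tmean = (29.6 + 13.6)/2 = 21.60 °C
ET₀ = 0.0023 × 15.42 × (21.60 + 17.8) × √16.0 = 0.0023 × 15.42 × 39.40 × 4.0000 = 5.5894 mm/d
Over 30 days: 5.5894 × 30 = 167.682 mm

168 mm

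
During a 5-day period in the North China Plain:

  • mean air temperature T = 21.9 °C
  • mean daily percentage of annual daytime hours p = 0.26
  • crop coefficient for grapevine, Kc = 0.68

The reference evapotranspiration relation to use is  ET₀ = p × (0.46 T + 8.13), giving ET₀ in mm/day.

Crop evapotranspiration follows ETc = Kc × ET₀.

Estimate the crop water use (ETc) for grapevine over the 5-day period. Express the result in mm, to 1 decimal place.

16.1 mm

ET₀ = 0.26 × (0.46 × 21.9 + 8.13) = 0.26 × 18.204 = 4.7330 mm/d
ETc = Kc × ET₀ = 0.68 × 4.7330 = 3.2184 mm/d
Over 5 days: 3.2184 × 5 = 16.092 mm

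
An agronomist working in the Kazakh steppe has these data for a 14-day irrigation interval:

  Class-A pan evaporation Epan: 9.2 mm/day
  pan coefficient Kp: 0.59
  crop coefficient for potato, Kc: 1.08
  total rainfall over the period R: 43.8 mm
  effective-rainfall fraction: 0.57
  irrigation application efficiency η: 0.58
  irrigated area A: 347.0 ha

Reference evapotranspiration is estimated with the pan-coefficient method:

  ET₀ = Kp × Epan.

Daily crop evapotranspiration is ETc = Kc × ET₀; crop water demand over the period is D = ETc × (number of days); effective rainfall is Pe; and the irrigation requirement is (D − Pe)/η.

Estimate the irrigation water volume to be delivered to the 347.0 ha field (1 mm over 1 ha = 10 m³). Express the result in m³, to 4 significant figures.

ET₀ = 0.59 × 9.2 = 5.4280 mm/d
ETc = Kc × ET₀ = 1.08 × 5.4280 = 5.8622 mm/d
Crop demand D = ETc × 14 d = 5.8622 × 14 = 82.071 mm
Pe = 0.57 × 43.8 = 24.966 mm
D − Pe = 82.071 − 24.966 = 57.105 mm
Gross irrigation = 57.105 / 0.58 = 98.457 mm
Volume = 98.457 mm × 347.0 ha × 10 = 341645.8 m³

341600 m³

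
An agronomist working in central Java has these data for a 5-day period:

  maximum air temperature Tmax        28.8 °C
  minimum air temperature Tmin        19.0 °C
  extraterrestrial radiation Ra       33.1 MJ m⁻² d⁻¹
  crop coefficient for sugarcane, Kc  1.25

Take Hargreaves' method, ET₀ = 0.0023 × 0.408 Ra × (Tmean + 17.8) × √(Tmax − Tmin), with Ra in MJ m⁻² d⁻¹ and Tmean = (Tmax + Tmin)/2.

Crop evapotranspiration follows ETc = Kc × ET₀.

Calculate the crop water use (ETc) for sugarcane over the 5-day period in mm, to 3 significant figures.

Tmean = (28.8 + 19.0)/2 = 23.90 °C
0.408 Ra = 0.408 × 33.1 = 13.5048 mm/d equivalent
ET₀ = 0.0023 × 13.5048 × (23.90 + 17.8) × √9.8 = 0.0023 × 13.5048 × 41.70 × 3.1305 = 4.0548 mm/d
ETc = Kc × ET₀ = 1.25 × 4.0548 = 5.0685 mm/d
Over 5 days: 5.0685 × 5 = 25.343 mm

25.3 mm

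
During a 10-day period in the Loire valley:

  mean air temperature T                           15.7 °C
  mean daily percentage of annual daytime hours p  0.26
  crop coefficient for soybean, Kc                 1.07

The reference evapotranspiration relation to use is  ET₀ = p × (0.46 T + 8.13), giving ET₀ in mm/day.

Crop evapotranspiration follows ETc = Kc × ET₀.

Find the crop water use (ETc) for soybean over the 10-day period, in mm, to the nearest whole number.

ET₀ = 0.26 × (0.46 × 15.7 + 8.13) = 0.26 × 15.352 = 3.9915 mm/d
ETc = Kc × ET₀ = 1.07 × 3.9915 = 4.2709 mm/d
Over 10 days: 4.2709 × 10 = 42.709 mm

43 mm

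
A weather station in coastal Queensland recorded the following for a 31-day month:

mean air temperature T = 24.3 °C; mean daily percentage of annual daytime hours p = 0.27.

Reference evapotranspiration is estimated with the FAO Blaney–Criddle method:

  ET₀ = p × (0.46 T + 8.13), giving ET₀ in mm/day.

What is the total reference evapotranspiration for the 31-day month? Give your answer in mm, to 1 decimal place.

ET₀ = 0.27 × (0.46 × 24.3 + 8.13) = 0.27 × 19.308 = 5.2132 mm/d
Monthly total = 5.2132 × 31 = 161.609 mm

161.6 mm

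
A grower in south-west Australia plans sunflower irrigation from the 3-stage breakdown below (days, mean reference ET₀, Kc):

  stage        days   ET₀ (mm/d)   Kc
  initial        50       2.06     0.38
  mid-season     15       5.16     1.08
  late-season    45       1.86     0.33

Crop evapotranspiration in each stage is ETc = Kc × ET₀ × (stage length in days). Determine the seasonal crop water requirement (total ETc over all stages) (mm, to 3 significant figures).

initial: 0.38 × 2.06 × 50 = 39.14 mm
mid-season: 1.08 × 5.16 × 15 = 83.59 mm
late-season: 0.33 × 1.86 × 45 = 27.62 mm
Seasonal total = 150.35 mm

150 mm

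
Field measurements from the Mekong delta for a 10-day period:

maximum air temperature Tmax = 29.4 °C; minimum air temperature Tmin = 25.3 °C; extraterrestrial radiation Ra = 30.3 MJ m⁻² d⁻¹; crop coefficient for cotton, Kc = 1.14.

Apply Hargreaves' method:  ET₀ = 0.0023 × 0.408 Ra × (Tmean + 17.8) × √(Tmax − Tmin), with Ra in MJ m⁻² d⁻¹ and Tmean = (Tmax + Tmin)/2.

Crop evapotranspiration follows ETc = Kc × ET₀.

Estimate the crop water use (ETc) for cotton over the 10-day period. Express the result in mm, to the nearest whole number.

Tmean = (29.4 + 25.3)/2 = 27.35 °C
0.408 Ra = 0.408 × 30.3 = 12.3624 mm/d equivalent
ET₀ = 0.0023 × 12.3624 × (27.35 + 17.8) × √4.1 = 0.0023 × 12.3624 × 45.15 × 2.0248 = 2.5994 mm/d
ETc = Kc × ET₀ = 1.14 × 2.5994 = 2.9633 mm/d
Over 10 days: 2.9633 × 10 = 29.633 mm

30 mm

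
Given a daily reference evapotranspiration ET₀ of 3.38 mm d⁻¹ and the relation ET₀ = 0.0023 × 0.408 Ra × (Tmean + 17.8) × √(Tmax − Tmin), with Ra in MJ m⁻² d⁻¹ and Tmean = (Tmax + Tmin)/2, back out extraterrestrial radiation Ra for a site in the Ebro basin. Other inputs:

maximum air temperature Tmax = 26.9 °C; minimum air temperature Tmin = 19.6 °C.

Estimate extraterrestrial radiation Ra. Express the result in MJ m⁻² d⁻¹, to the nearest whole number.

32 MJ m⁻² d⁻¹

Tmean = (26.9+19.6)/2 = 23.25 °C; ΔT = 7.3
Ra = ET₀ / [0.0023 × 0.408 × (Tmean+17.8) × √ΔT]
   = 3.38 / (0.0023 × 0.408 × 41.05 × 2.7019) = 32.475 MJ m⁻² d⁻¹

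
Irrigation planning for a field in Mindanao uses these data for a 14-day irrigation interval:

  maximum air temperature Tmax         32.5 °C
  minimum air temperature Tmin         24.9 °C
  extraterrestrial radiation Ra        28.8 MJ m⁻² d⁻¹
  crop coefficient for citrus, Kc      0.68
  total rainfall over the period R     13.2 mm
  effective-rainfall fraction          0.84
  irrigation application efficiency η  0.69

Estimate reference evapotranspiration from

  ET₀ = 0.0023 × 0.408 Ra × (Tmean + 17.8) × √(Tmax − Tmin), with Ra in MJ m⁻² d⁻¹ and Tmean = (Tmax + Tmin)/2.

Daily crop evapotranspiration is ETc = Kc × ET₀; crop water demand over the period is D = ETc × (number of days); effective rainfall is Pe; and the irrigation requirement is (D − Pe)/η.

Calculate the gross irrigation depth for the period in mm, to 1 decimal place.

31.7 mm

Tmean = (32.5 + 24.9)/2 = 28.70 °C
0.408 Ra = 0.408 × 28.8 = 11.7504 mm/d equivalent
ET₀ = 0.0023 × 11.7504 × (28.70 + 17.8) × √7.6 = 0.0023 × 11.7504 × 46.50 × 2.7568 = 3.4645 mm/d
ETc = Kc × ET₀ = 0.68 × 3.4645 = 2.3559 mm/d
Crop demand D = ETc × 14 d = 2.3559 × 14 = 32.983 mm
Pe = 0.84 × 13.2 = 11.088 mm
D − Pe = 32.983 − 11.088 = 21.895 mm
Gross irrigation = 21.895 / 0.69 = 31.732 mm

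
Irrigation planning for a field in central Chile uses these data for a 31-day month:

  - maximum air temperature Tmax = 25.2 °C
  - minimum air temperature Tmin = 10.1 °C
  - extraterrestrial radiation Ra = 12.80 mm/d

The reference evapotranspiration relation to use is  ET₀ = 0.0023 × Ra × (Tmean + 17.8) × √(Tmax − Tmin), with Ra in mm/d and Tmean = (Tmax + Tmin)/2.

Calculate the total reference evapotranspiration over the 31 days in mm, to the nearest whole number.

126 mm

Tmean = (25.2 + 10.1)/2 = 17.65 °C
ET₀ = 0.0023 × 12.80 × (17.65 + 17.8) × √15.1 = 0.0023 × 12.80 × 35.45 × 3.8859 = 4.0555 mm/d
Over 31 days: 4.0555 × 31 = 125.721 mm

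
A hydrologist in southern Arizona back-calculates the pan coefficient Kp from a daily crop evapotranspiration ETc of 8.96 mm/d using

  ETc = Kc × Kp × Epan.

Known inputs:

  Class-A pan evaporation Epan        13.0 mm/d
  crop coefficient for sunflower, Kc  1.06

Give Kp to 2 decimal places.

0.65

ETc = Kc × Kp × Epan  ⇒  Kp = ETc / (Kc × Epan)
Kp = 8.96 / (1.06 × 13.0) = 8.96 / 13.780 = 0.6502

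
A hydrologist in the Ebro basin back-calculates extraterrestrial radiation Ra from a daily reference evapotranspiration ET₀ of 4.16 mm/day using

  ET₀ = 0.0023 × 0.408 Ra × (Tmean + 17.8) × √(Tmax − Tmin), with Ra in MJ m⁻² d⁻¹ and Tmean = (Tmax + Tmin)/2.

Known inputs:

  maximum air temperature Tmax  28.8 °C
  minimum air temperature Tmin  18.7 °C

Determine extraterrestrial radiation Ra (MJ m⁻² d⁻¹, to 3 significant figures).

33.6 MJ m⁻² d⁻¹

Tmean = (28.8+18.7)/2 = 23.75 °C; ΔT = 10.1
Ra = ET₀ / [0.0023 × 0.408 × (Tmean+17.8) × √ΔT]
   = 4.16 / (0.0023 × 0.408 × 41.55 × 3.1780) = 33.572 MJ m⁻² d⁻¹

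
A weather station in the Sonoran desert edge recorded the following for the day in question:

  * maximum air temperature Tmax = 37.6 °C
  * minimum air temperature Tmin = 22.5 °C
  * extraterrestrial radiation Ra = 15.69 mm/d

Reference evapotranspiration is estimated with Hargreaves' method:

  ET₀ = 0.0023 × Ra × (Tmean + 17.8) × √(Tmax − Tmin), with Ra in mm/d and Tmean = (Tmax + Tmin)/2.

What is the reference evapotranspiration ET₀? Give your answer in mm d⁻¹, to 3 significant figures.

Tmean = (37.6 + 22.5)/2 = 30.05 °C
ET₀ = 0.0023 × 15.69 × (30.05 + 17.8) × √15.1 = 0.0023 × 15.69 × 47.85 × 3.8859 = 6.7100 mm/d

6.71 mm d⁻¹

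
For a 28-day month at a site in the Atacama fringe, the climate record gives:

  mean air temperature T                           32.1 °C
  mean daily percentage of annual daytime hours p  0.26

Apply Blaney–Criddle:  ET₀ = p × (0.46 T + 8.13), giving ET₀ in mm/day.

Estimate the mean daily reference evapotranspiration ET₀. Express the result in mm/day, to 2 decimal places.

5.95 mm/day

ET₀ = 0.26 × (0.46 × 32.1 + 8.13) = 0.26 × 22.896 = 5.9530 mm/d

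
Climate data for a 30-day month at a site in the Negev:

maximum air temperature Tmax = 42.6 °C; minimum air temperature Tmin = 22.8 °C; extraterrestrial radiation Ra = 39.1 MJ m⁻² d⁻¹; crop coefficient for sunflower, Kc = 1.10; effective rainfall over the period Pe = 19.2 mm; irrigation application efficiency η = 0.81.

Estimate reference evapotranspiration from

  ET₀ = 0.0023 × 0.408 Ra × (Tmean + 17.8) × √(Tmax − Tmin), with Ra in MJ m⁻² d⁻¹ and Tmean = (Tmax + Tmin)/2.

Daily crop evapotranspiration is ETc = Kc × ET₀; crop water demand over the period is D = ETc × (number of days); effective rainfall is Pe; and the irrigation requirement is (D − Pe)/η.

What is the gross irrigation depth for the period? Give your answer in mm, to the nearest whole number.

Tmean = (42.6 + 22.8)/2 = 32.70 °C
0.408 Ra = 0.408 × 39.1 = 15.9528 mm/d equivalent
ET₀ = 0.0023 × 15.9528 × (32.70 + 17.8) × √19.8 = 0.0023 × 15.9528 × 50.50 × 4.4497 = 8.2449 mm/d
ETc = Kc × ET₀ = 1.10 × 8.2449 = 9.0694 mm/d
Crop demand D = ETc × 30 d = 9.0694 × 30 = 272.082 mm
D − Pe = 272.082 − 19.2 = 252.882 mm
Gross irrigation = 252.882 / 0.81 = 312.200 mm

312 mm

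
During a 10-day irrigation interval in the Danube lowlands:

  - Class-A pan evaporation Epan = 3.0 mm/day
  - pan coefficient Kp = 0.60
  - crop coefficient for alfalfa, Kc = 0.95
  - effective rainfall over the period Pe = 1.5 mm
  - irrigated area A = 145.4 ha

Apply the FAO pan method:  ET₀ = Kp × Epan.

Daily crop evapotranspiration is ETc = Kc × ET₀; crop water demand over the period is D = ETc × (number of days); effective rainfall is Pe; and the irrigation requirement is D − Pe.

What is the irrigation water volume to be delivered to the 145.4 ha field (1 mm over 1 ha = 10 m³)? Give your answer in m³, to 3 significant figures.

ET₀ = 0.60 × 3.0 = 1.8000 mm/d
ETc = Kc × ET₀ = 0.95 × 1.8000 = 1.7100 mm/d
Crop demand D = ETc × 10 d = 1.7100 × 10 = 17.100 mm
D − Pe = 17.100 − 1.5 = 15.600 mm
Volume = 15.600 mm × 145.4 ha × 10 = 22682.4 m³

22700 m³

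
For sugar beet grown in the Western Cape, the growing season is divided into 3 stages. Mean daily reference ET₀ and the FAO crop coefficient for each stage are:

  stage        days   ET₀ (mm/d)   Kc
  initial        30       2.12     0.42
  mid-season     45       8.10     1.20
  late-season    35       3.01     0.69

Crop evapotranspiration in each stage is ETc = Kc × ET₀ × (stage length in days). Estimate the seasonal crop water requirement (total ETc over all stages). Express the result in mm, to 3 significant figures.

initial: 0.42 × 2.12 × 30 = 26.71 mm
mid-season: 1.20 × 8.10 × 45 = 437.40 mm
late-season: 0.69 × 3.01 × 35 = 72.69 mm
Seasonal total = 536.80 mm

537 mm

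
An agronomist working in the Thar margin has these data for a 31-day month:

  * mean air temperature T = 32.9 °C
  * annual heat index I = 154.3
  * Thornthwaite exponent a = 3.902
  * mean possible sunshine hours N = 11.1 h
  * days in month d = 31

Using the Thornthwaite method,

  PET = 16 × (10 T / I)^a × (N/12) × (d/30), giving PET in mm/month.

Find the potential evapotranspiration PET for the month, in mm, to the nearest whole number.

293 mm

10T/I = 10 × 32.9 / 154.3 = 2.1322
(10T/I)^a = 2.1322^3.902 = 19.1905
Uncorrected PET = 16 × 19.1905 = 307.048 mm
Correction = (N/12)(d/30) = (11.1/12)(31/30) = 0.9558
PET = 307.048 × 0.9558 = 293.476 mm/month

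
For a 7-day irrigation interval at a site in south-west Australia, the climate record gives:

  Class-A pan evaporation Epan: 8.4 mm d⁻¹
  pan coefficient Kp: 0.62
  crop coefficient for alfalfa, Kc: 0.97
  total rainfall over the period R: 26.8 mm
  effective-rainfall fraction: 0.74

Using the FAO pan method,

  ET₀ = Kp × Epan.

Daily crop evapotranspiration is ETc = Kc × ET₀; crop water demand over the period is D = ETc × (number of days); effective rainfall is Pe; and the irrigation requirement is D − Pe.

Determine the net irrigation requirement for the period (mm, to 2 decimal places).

ET₀ = 0.62 × 8.4 = 5.2080 mm/d
ETc = Kc × ET₀ = 0.97 × 5.2080 = 5.0518 mm/d
Crop demand D = ETc × 7 d = 5.0518 × 7 = 35.363 mm
Pe = 0.74 × 26.8 = 19.832 mm
D − Pe = 35.363 − 19.832 = 15.531 mm

15.53 mm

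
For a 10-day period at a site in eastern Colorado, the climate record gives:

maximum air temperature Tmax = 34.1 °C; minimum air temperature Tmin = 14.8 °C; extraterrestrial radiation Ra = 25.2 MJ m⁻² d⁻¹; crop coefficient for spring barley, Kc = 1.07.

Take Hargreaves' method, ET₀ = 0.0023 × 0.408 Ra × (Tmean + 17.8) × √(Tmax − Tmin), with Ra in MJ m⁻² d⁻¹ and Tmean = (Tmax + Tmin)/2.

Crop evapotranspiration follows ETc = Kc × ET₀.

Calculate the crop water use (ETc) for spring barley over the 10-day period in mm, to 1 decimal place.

47.0 mm

Tmean = (34.1 + 14.8)/2 = 24.45 °C
0.408 Ra = 0.408 × 25.2 = 10.2816 mm/d equivalent
ET₀ = 0.0023 × 10.2816 × (24.45 + 17.8) × √19.3 = 0.0023 × 10.2816 × 42.25 × 4.3932 = 4.3893 mm/d
ETc = Kc × ET₀ = 1.07 × 4.3893 = 4.6966 mm/d
Over 10 days: 4.6966 × 10 = 46.966 mm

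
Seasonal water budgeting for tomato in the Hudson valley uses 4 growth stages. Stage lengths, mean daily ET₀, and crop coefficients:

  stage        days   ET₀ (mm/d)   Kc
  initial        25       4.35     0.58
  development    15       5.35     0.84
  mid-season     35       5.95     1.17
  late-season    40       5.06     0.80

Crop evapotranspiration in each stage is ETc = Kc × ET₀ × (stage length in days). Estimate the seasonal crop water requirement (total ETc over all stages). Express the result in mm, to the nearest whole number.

536 mm

initial: 0.58 × 4.35 × 25 = 63.08 mm
development: 0.84 × 5.35 × 15 = 67.41 mm
mid-season: 1.17 × 5.95 × 35 = 243.65 mm
late-season: 0.80 × 5.06 × 40 = 161.92 mm
Seasonal total = 536.06 mm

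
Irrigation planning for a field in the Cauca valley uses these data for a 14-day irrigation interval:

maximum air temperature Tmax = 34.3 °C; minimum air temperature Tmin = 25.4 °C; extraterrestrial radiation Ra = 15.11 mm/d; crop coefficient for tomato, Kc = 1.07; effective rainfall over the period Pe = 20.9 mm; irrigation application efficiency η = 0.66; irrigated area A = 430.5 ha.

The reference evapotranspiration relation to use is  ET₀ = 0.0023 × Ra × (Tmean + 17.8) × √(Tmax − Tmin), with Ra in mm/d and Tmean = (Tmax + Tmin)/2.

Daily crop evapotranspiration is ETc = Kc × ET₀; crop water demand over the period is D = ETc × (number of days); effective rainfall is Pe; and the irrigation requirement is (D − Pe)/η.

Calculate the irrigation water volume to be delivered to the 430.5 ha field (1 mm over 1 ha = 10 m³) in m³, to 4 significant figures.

346400 m³

Tmean = (34.3 + 25.4)/2 = 29.85 °C
ET₀ = 0.0023 × 15.11 × (29.85 + 17.8) × √8.9 = 0.0023 × 15.11 × 47.65 × 2.9833 = 4.9403 mm/d
ETc = Kc × ET₀ = 1.07 × 4.9403 = 5.2861 mm/d
Crop demand D = ETc × 14 d = 5.2861 × 14 = 74.005 mm
D − Pe = 74.005 − 20.9 = 53.105 mm
Gross irrigation = 53.105 / 0.66 = 80.462 mm
Volume = 80.462 mm × 430.5 ha × 10 = 346388.9 m³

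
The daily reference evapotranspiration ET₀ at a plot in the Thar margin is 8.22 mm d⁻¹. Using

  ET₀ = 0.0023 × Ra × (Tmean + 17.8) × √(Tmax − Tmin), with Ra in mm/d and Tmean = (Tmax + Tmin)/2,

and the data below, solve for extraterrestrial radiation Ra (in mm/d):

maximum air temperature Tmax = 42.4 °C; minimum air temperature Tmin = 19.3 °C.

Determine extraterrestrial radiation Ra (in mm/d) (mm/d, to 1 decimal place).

Tmean = 30.85 °C; √ΔT = 4.8062
Ra = ET₀ / [0.0023 × (Tmean+17.8) × √ΔT] = 8.22 / (0.0023 × 48.65 × 4.8062) = 15.285 mm/d

15.3 mm/d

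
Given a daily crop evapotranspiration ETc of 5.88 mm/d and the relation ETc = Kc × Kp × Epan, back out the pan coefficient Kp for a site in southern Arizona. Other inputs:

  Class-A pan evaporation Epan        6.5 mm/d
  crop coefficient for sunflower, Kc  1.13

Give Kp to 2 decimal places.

0.80

ETc = Kc × Kp × Epan  ⇒  Kp = ETc / (Kc × Epan)
Kp = 5.88 / (1.13 × 6.5) = 5.88 / 7.345 = 0.8005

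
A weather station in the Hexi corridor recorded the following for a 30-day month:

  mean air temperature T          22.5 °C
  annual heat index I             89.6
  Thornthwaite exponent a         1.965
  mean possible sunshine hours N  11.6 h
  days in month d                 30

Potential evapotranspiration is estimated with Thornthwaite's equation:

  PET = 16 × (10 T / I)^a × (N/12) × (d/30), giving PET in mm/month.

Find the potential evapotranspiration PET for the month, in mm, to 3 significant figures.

10T/I = 10 × 22.5 / 89.6 = 2.5112
(10T/I)^a = 2.5112^1.965 = 6.1061
Uncorrected PET = 16 × 6.1061 = 97.698 mm
Correction = (N/12)(d/30) = (11.6/12)(30/30) = 0.9667
PET = 97.698 × 0.9667 = 94.445 mm/month

94.4 mm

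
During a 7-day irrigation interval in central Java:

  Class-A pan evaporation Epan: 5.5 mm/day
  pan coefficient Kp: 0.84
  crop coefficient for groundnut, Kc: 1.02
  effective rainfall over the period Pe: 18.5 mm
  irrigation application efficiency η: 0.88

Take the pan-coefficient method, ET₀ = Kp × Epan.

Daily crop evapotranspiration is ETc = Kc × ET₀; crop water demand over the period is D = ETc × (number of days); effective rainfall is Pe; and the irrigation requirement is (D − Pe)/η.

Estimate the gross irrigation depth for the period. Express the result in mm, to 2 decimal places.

ET₀ = 0.84 × 5.5 = 4.6200 mm/d
ETc = Kc × ET₀ = 1.02 × 4.6200 = 4.7124 mm/d
Crop demand D = ETc × 7 d = 4.7124 × 7 = 32.987 mm
D − Pe = 32.987 − 18.5 = 14.487 mm
Gross irrigation = 14.487 / 0.88 = 16.463 mm

16.46 mm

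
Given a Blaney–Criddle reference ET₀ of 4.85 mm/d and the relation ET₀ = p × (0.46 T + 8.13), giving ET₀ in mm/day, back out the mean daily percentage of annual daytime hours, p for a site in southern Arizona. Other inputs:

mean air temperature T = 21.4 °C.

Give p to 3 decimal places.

0.270

p = ET₀ / (0.46 T + 8.13) = 4.85 / (0.46 × 21.4 + 8.13) = 4.85 / 17.974 = 0.2698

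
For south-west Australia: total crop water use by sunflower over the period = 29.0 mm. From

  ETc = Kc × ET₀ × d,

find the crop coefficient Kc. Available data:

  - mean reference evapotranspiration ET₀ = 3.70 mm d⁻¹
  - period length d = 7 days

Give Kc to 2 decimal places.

1.12

ETc = Kc × ET₀ × d  ⇒  Kc = ETc / (ET₀ × d)
Kc = 29.0 / (3.70 × 7) = 29.0 / 25.90 = 1.1197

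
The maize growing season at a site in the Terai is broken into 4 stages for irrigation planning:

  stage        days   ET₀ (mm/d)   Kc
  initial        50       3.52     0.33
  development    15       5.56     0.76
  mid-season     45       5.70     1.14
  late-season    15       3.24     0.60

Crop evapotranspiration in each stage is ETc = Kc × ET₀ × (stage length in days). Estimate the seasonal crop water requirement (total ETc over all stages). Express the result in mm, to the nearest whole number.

443 mm

initial: 0.33 × 3.52 × 50 = 58.08 mm
development: 0.76 × 5.56 × 15 = 63.38 mm
mid-season: 1.14 × 5.70 × 45 = 292.41 mm
late-season: 0.60 × 3.24 × 15 = 29.16 mm
Seasonal total = 443.03 mm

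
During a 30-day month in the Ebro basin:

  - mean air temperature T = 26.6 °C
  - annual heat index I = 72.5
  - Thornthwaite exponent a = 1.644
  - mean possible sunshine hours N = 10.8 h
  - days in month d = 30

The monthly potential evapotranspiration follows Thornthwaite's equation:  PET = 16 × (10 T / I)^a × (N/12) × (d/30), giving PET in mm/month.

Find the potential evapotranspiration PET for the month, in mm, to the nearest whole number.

10T/I = 10 × 26.6 / 72.5 = 3.6690
(10T/I)^a = 3.6690^1.644 = 8.4745
Uncorrected PET = 16 × 8.4745 = 135.592 mm
Correction = (N/12)(d/30) = (10.8/12)(30/30) = 0.9000
PET = 135.592 × 0.9000 = 122.033 mm/month

122 mm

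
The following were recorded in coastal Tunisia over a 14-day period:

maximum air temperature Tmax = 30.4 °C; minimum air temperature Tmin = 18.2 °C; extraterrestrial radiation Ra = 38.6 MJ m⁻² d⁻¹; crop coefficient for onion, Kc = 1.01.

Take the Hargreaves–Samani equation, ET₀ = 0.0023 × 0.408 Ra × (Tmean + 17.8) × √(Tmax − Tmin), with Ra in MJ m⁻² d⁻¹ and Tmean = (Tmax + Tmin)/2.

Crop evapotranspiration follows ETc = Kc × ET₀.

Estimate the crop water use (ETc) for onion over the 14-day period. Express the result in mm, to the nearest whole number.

75 mm

Tmean = (30.4 + 18.2)/2 = 24.30 °C
0.408 Ra = 0.408 × 38.6 = 15.7488 mm/d equivalent
ET₀ = 0.0023 × 15.7488 × (24.30 + 17.8) × √12.2 = 0.0023 × 15.7488 × 42.10 × 3.4928 = 5.3264 mm/d
ETc = Kc × ET₀ = 1.01 × 5.3264 = 5.3797 mm/d
Over 14 days: 5.3797 × 14 = 75.316 mm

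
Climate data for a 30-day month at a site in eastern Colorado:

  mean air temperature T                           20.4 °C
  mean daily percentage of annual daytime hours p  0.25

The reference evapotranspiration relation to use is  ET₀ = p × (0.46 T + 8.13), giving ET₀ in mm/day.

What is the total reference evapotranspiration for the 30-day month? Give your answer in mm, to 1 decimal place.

131.4 mm

ET₀ = 0.25 × (0.46 × 20.4 + 8.13) = 0.25 × 17.514 = 4.3785 mm/d
Monthly total = 4.3785 × 30 = 131.355 mm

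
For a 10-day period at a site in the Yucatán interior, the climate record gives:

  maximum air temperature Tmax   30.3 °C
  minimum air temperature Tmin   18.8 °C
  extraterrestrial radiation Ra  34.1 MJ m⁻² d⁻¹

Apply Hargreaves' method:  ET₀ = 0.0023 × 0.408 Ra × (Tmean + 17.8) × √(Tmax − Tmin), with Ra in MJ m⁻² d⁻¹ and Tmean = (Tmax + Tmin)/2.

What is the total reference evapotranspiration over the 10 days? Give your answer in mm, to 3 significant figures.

Tmean = (30.3 + 18.8)/2 = 24.55 °C
0.408 Ra = 0.408 × 34.1 = 13.9128 mm/d equivalent
ET₀ = 0.0023 × 13.9128 × (24.55 + 17.8) × √11.5 = 0.0023 × 13.9128 × 42.35 × 3.3912 = 4.5957 mm/d
Over 10 days: 4.5957 × 10 = 45.957 mm

46.0 mm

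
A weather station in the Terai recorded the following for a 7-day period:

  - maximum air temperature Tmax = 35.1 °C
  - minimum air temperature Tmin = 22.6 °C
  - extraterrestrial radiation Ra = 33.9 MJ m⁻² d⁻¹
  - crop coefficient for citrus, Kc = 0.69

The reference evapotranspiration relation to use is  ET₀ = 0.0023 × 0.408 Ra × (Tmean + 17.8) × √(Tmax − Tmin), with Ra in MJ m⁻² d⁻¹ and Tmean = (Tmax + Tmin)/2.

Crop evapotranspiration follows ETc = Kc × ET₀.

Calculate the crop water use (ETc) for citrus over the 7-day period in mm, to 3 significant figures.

Tmean = (35.1 + 22.6)/2 = 28.85 °C
0.408 Ra = 0.408 × 33.9 = 13.8312 mm/d equivalent
ET₀ = 0.0023 × 13.8312 × (28.85 + 17.8) × √12.5 = 0.0023 × 13.8312 × 46.65 × 3.5355 = 5.2467 mm/d
ETc = Kc × ET₀ = 0.69 × 5.2467 = 3.6202 mm/d
Over 7 days: 3.6202 × 7 = 25.341 mm

25.3 mm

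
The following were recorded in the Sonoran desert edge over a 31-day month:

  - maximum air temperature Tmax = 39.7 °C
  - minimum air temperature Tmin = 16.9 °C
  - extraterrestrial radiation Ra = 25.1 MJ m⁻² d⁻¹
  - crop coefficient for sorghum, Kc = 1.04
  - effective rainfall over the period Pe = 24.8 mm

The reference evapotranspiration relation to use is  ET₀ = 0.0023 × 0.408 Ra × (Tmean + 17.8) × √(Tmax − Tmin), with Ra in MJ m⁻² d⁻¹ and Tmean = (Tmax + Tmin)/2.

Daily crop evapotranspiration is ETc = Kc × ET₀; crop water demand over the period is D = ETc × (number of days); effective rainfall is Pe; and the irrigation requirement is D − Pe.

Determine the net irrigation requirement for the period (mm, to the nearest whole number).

142 mm

Tmean = (39.7 + 16.9)/2 = 28.30 °C
0.408 Ra = 0.408 × 25.1 = 10.2408 mm/d equivalent
ET₀ = 0.0023 × 10.2408 × (28.30 + 17.8) × √22.8 = 0.0023 × 10.2408 × 46.10 × 4.7749 = 5.1847 mm/d
ETc = Kc × ET₀ = 1.04 × 5.1847 = 5.3921 mm/d
Crop demand D = ETc × 31 d = 5.3921 × 31 = 167.155 mm
D − Pe = 167.155 − 24.8 = 142.355 mm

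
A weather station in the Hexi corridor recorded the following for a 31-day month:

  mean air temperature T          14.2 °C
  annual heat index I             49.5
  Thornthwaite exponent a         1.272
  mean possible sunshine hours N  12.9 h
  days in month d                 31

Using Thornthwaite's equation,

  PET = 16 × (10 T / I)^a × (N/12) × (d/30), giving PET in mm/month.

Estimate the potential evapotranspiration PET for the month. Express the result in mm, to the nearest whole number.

68 mm

10T/I = 10 × 14.2 / 49.5 = 2.8687
(10T/I)^a = 2.8687^1.272 = 3.8210
Uncorrected PET = 16 × 3.8210 = 61.136 mm
Correction = (N/12)(d/30) = (12.9/12)(31/30) = 1.1108
PET = 61.136 × 1.1108 = 67.910 mm/month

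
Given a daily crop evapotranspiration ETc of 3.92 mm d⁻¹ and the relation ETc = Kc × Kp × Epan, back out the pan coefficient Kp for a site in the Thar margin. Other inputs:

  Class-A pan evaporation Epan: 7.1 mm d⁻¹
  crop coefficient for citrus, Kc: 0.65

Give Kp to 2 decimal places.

0.85

ETc = Kc × Kp × Epan  ⇒  Kp = ETc / (Kc × Epan)
Kp = 3.92 / (0.65 × 7.1) = 3.92 / 4.615 = 0.8494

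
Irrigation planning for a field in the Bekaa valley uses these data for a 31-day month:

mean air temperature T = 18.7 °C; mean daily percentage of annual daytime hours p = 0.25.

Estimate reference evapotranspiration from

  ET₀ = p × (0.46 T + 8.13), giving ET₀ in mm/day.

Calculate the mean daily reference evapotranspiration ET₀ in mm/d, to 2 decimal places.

4.18 mm/d

ET₀ = 0.25 × (0.46 × 18.7 + 8.13) = 0.25 × 16.732 = 4.1830 mm/d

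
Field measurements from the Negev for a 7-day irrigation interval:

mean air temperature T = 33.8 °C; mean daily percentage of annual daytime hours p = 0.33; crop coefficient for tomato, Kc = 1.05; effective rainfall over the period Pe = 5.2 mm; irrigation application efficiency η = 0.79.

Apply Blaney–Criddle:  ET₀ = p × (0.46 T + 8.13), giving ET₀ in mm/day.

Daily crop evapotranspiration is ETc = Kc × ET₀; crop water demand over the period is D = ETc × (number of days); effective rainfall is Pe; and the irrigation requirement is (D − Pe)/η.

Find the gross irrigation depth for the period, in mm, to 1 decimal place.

66.1 mm

ET₀ = 0.33 × (0.46 × 33.8 + 8.13) = 0.33 × 23.678 = 7.8137 mm/d
ETc = Kc × ET₀ = 1.05 × 7.8137 = 8.2044 mm/d
Crop demand D = ETc × 7 d = 8.2044 × 7 = 57.431 mm
D − Pe = 57.431 − 5.2 = 52.231 mm
Gross irrigation = 52.231 / 0.79 = 66.115 mm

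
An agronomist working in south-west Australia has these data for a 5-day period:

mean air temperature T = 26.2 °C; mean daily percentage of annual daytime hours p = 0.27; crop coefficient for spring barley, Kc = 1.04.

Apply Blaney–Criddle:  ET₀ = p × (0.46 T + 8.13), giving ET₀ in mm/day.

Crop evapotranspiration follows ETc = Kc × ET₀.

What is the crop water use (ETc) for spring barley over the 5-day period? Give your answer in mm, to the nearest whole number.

ET₀ = 0.27 × (0.46 × 26.2 + 8.13) = 0.27 × 20.182 = 5.4491 mm/d
ETc = Kc × ET₀ = 1.04 × 5.4491 = 5.6671 mm/d
Over 5 days: 5.6671 × 5 = 28.336 mm

28 mm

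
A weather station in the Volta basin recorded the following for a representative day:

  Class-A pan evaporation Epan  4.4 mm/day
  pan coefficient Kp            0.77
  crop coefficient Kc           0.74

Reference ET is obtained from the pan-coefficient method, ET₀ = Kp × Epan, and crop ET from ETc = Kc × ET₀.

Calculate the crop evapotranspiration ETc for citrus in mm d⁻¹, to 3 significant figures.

2.51 mm d⁻¹

ET₀ = 0.77 × 4.4 = 3.3880 mm/d
ETc = Kc × ET₀ = 0.74 × 3.3880 = 2.5071 mm/d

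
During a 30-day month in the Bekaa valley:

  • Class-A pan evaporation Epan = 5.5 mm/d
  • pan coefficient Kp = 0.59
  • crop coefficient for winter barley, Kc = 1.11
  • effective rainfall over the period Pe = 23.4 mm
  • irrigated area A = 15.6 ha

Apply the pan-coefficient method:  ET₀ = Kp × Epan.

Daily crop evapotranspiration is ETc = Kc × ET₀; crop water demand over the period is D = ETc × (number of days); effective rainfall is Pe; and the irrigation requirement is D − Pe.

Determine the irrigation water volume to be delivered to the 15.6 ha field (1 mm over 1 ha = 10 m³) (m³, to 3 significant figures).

ET₀ = 0.59 × 5.5 = 3.2450 mm/d
ETc = Kc × ET₀ = 1.11 × 3.2450 = 3.6020 mm/d
Crop demand D = ETc × 30 d = 3.6020 × 30 = 108.060 mm
D − Pe = 108.060 − 23.4 = 84.660 mm
Volume = 84.660 mm × 15.6 ha × 10 = 13207.0 m³

13200 m³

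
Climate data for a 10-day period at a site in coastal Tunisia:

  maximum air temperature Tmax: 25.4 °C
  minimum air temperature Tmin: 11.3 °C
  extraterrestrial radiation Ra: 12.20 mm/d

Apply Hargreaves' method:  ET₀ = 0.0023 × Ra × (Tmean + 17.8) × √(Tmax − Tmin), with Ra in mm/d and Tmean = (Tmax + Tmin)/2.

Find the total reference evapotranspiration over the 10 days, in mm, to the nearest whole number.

38 mm

Tmean = (25.4 + 11.3)/2 = 18.35 °C
ET₀ = 0.0023 × 12.20 × (18.35 + 17.8) × √14.1 = 0.0023 × 12.20 × 36.15 × 3.7550 = 3.8090 mm/d
Over 10 days: 3.8090 × 10 = 38.090 mm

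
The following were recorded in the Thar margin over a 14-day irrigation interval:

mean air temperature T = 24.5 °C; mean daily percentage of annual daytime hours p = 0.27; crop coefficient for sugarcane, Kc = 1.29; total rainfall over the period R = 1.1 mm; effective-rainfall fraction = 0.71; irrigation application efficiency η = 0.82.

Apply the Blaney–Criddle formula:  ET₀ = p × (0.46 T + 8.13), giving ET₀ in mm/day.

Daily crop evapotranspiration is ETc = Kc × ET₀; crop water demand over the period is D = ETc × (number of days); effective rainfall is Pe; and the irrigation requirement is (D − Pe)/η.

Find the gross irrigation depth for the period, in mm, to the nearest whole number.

114 mm

ET₀ = 0.27 × (0.46 × 24.5 + 8.13) = 0.27 × 19.400 = 5.2380 mm/d
ETc = Kc × ET₀ = 1.29 × 5.2380 = 6.7570 mm/d
Crop demand D = ETc × 14 d = 6.7570 × 14 = 94.598 mm
Pe = 0.71 × 1.1 = 0.781 mm
D − Pe = 94.598 − 0.781 = 93.817 mm
Gross irrigation = 93.817 / 0.82 = 114.411 mm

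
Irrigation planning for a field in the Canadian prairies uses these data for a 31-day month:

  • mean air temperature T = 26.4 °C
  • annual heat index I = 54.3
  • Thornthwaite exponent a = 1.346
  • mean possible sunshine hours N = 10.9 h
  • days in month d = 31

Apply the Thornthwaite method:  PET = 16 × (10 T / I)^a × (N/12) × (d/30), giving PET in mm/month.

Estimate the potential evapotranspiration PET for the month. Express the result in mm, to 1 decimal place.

10T/I = 10 × 26.4 / 54.3 = 4.8619
(10T/I)^a = 4.8619^1.346 = 8.4031
Uncorrected PET = 16 × 8.4031 = 134.450 mm
Correction = (N/12)(d/30) = (10.9/12)(31/30) = 0.9386
PET = 134.450 × 0.9386 = 126.195 mm/month

126.2 mm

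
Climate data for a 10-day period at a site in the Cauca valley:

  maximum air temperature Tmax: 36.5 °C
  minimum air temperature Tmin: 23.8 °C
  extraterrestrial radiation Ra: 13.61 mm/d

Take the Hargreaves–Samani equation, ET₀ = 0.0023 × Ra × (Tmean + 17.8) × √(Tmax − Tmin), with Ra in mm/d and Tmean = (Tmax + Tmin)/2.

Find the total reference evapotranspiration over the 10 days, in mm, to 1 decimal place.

Tmean = (36.5 + 23.8)/2 = 30.15 °C
ET₀ = 0.0023 × 13.61 × (30.15 + 17.8) × √12.7 = 0.0023 × 13.61 × 47.95 × 3.5637 = 5.3490 mm/d
Over 10 days: 5.3490 × 10 = 53.490 mm

53.5 mm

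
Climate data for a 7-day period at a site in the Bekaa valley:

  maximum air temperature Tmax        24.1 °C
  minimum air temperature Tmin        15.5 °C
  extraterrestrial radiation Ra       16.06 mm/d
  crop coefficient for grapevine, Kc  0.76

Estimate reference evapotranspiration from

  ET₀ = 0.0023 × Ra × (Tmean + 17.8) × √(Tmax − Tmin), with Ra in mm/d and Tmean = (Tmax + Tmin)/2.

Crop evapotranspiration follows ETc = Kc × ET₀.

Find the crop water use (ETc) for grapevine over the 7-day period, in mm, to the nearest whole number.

22 mm

Tmean = (24.1 + 15.5)/2 = 19.80 °C
ET₀ = 0.0023 × 16.06 × (19.80 + 17.8) × √8.6 = 0.0023 × 16.06 × 37.60 × 2.9326 = 4.0730 mm/d
ETc = Kc × ET₀ = 0.76 × 4.0730 = 3.0955 mm/d
Over 7 days: 3.0955 × 7 = 21.669 mm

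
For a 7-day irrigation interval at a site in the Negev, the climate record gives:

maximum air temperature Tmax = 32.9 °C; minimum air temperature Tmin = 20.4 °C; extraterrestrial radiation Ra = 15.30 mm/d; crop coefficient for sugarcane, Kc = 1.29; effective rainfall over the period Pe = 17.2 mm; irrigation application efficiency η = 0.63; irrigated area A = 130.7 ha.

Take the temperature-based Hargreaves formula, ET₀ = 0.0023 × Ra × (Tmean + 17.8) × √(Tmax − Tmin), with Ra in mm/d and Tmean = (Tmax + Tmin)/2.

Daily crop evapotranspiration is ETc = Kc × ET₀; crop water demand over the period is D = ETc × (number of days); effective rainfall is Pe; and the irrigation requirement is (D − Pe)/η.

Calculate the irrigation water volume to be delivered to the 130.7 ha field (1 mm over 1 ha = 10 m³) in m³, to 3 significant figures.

67900 m³

Tmean = (32.9 + 20.4)/2 = 26.65 °C
ET₀ = 0.0023 × 15.30 × (26.65 + 17.8) × √12.5 = 0.0023 × 15.30 × 44.45 × 3.5355 = 5.5302 mm/d
ETc = Kc × ET₀ = 1.29 × 5.5302 = 7.1340 mm/d
Crop demand D = ETc × 7 d = 7.1340 × 7 = 49.938 mm
D − Pe = 49.938 − 17.2 = 32.738 mm
Gross irrigation = 32.738 / 0.63 = 51.965 mm
Volume = 51.965 mm × 130.7 ha × 10 = 67918.3 m³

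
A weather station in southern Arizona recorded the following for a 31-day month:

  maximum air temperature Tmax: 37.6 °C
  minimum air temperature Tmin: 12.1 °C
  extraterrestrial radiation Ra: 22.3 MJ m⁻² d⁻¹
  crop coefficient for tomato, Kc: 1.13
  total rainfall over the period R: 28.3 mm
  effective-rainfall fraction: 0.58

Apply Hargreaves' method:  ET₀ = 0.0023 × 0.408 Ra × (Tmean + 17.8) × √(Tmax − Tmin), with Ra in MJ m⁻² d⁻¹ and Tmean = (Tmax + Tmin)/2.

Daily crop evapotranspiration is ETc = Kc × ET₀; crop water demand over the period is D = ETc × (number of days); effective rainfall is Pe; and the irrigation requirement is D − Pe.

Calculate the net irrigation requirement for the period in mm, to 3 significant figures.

Tmean = (37.6 + 12.1)/2 = 24.85 °C
0.408 Ra = 0.408 × 22.3 = 9.0984 mm/d equivalent
ET₀ = 0.0023 × 9.0984 × (24.85 + 17.8) × √25.5 = 0.0023 × 9.0984 × 42.65 × 5.0498 = 4.5070 mm/d
ETc = Kc × ET₀ = 1.13 × 4.5070 = 5.0929 mm/d
Crop demand D = ETc × 31 d = 5.0929 × 31 = 157.880 mm
Pe = 0.58 × 28.3 = 16.414 mm
D − Pe = 157.880 − 16.414 = 141.466 mm

141 mm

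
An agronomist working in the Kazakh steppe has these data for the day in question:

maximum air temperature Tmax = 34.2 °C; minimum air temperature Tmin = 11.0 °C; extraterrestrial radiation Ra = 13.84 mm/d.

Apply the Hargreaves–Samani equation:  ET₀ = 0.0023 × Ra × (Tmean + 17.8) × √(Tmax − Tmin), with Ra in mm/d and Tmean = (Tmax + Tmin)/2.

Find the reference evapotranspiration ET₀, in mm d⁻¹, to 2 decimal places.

Tmean = (34.2 + 11.0)/2 = 22.60 °C
ET₀ = 0.0023 × 13.84 × (22.60 + 17.8) × √23.2 = 0.0023 × 13.84 × 40.40 × 4.8166 = 6.1942 mm/d

6.19 mm d⁻¹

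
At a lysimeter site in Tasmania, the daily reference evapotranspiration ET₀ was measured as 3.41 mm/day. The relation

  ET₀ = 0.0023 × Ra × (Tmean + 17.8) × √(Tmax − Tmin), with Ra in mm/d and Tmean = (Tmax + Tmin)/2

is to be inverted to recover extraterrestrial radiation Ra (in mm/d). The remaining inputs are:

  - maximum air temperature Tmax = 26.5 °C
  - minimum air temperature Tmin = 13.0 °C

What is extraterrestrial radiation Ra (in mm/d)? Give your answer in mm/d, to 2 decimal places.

Tmean = 19.75 °C; √ΔT = 3.6742
Ra = ET₀ / [0.0023 × (Tmean+17.8) × √ΔT] = 3.41 / (0.0023 × 37.55 × 3.6742) = 10.746 mm/d

10.75 mm/d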